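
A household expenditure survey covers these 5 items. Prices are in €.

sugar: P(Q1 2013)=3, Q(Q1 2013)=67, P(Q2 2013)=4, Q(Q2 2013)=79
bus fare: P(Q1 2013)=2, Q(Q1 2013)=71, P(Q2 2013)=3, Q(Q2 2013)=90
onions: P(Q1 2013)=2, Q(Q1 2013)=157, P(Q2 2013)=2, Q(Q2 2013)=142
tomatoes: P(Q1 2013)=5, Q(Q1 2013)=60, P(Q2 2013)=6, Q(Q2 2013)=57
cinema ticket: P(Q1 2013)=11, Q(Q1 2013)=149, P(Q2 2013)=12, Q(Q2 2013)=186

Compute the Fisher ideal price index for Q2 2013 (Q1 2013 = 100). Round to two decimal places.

113.48

Laspeyres component (base-period weights):
ΣP(Q2 2013)Q(Q1 2013) = 4×67 + 3×71 + 2×157 + 6×60 + 12×149 = 268 + 213 + 314 + 360 + 1788 = 2943
ΣP(Q1 2013)Q(Q1 2013) = 3×67 + 2×71 + 2×157 + 5×60 + 11×149 = 201 + 142 + 314 + 300 + 1639 = 2596
L = 2943 / 2596 × 100 = 113.3667
Paasche component (current-period weights):
ΣP(Q2 2013)Q(Q2 2013) = 4×79 + 3×90 + 2×142 + 6×57 + 12×186 = 316 + 270 + 284 + 342 + 2232 = 3444
ΣP(Q1 2013)Q(Q2 2013) = 3×79 + 2×90 + 2×142 + 5×57 + 11×186 = 237 + 180 + 284 + 285 + 2046 = 3032
P = 3444 / 3032 × 100 = 113.5884
Fisher = √(L × P) = √(113.3667 × 113.5884) = 113.4775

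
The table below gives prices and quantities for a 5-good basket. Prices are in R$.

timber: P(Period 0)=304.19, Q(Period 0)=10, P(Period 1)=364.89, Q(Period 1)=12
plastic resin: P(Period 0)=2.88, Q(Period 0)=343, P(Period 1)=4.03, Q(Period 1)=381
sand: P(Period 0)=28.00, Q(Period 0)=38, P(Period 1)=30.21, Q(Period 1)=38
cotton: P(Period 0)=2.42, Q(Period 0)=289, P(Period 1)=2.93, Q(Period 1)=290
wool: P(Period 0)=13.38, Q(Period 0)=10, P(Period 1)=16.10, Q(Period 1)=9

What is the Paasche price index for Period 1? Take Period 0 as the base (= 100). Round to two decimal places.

121.45

Paasche price index uses current-period quantities as weights.
ΣP(Period 1)·Q(Period 1) = 364.89×12 + 4.03×381 + 30.21×38 + 2.93×290 + 16.10×9 = 4378.68 + 1535.43 + 1147.98 + 849.7 + 144.9 = 8056.69
ΣP(Period 0)·Q(Period 1) = 304.19×12 + 2.88×381 + 28.00×38 + 2.42×290 + 13.38×9 = 3650.28 + 1097.28 + 1064 + 701.8 + 120.42 = 6633.78
Index = 8056.69 / 6633.78 × 100 = 121.4495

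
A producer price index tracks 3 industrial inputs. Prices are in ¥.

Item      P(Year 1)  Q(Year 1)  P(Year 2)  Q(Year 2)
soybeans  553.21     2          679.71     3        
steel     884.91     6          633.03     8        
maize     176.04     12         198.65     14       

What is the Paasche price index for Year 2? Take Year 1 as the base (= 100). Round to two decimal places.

88.23

Paasche price index uses current-period quantities as weights.
ΣP(Year 2)·Q(Year 2) = 679.71×3 + 633.03×8 + 198.65×14 = 2039.13 + 5064.24 + 2781.1 = 9884.47
ΣP(Year 1)·Q(Year 2) = 553.21×3 + 884.91×8 + 176.04×14 = 1659.63 + 7079.28 + 2464.56 = 11203.47
Index = 9884.47 / 11203.47 × 100 = 88.2269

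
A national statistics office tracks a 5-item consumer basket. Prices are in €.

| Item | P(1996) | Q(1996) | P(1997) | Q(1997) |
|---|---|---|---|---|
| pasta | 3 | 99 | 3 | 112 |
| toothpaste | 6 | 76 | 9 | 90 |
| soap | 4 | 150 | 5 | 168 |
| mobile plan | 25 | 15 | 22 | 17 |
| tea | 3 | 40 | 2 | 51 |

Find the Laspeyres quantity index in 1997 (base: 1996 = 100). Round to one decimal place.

Laspeyres quantity index uses base-period prices as weights.
ΣP(1996)·Q(1997) = 3×112 + 6×90 + 4×168 + 25×17 + 3×51 = 336 + 540 + 672 + 425 + 153 = 2126
ΣP(1996)·Q(1996) = 3×99 + 6×76 + 4×150 + 25×15 + 3×40 = 297 + 456 + 600 + 375 + 120 = 1848
Index = 2126 / 1848 × 100 = 115.0433

115.0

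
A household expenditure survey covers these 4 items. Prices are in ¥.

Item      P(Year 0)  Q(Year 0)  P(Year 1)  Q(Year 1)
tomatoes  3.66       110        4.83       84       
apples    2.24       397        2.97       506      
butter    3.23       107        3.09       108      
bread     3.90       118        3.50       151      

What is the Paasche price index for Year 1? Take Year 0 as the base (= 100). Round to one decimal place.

Paasche price index uses current-period quantities as weights.
ΣP(Year 1)·Q(Year 1) = 4.83×84 + 2.97×506 + 3.09×108 + 3.50×151 = 405.72 + 1502.82 + 333.72 + 528.5 = 2770.76
ΣP(Year 0)·Q(Year 1) = 3.66×84 + 2.24×506 + 3.23×108 + 3.90×151 = 307.44 + 1133.44 + 348.84 + 588.9 = 2378.62
Index = 2770.76 / 2378.62 × 100 = 116.4860

116.5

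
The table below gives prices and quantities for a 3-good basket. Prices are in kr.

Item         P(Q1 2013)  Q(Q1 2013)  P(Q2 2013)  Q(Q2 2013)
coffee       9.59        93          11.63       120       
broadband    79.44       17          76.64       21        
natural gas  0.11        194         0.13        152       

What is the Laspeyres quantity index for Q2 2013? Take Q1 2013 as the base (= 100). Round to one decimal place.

125.3

Laspeyres quantity index uses base-period prices as weights.
ΣP(Q1 2013)·Q(Q2 2013) = 9.59×120 + 79.44×21 + 0.11×152 = 1150.8 + 1668.24 + 16.72 = 2835.76
ΣP(Q1 2013)·Q(Q1 2013) = 9.59×93 + 79.44×17 + 0.11×194 = 891.87 + 1350.48 + 21.34 = 2263.69
Index = 2835.76 / 2263.69 × 100 = 125.2716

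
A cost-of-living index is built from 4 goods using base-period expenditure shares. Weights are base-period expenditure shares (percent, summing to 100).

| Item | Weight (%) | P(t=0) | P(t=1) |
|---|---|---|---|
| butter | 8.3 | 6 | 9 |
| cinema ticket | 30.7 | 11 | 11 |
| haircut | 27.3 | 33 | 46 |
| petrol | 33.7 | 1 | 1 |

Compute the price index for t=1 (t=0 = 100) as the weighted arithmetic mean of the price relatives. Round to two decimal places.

butter: 8.3 × (9/6) = 8.3 × 1.500000 = 12.4500
cinema ticket: 30.7 × (11/11) = 30.7 × 1.000000 = 30.7000
haircut: 27.3 × (46/33) = 27.3 × 1.393939 = 38.0545
petrol: 33.7 × (1/1) = 33.7 × 1.000000 = 33.7000
Index = Σ wᵢ·(p₁ᵢ/p₀ᵢ) = 12.4500 + 30.7000 + 38.0545 + 33.7000 = 114.9045

114.90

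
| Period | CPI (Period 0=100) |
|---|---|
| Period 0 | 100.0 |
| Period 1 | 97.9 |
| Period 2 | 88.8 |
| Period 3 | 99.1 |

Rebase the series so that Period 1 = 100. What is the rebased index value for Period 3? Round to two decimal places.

101.23

Rebased(Period 3) = 99.1 / 97.9 × 100 = 101.2257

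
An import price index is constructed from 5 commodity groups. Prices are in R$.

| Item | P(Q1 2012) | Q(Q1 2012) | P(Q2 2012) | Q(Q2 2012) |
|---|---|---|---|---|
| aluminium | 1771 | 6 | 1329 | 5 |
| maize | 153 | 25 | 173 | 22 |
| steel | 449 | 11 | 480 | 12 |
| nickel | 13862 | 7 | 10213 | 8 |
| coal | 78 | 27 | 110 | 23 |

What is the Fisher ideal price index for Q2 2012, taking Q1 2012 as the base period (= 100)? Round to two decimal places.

77.37

Laspeyres component (base-period weights):
ΣP(Q2 2012)Q(Q1 2012) = 1329×6 + 173×25 + 480×11 + 10213×7 + 110×27 = 7974 + 4325 + 5280 + 71491 + 2970 = 92040
ΣP(Q1 2012)Q(Q1 2012) = 1771×6 + 153×25 + 449×11 + 13862×7 + 78×27 = 10626 + 3825 + 4939 + 97034 + 2106 = 118530
L = 92040 / 118530 × 100 = 77.6512
Paasche component (current-period weights):
ΣP(Q2 2012)Q(Q2 2012) = 1329×5 + 173×22 + 480×12 + 10213×8 + 110×23 = 6645 + 3806 + 5760 + 81704 + 2530 = 100445
ΣP(Q1 2012)Q(Q2 2012) = 1771×5 + 153×22 + 449×12 + 13862×8 + 78×23 = 8855 + 3366 + 5388 + 110896 + 1794 = 130299
P = 100445 / 130299 × 100 = 77.0881
Fisher = √(L × P) = √(77.6512 × 77.0881) = 77.3691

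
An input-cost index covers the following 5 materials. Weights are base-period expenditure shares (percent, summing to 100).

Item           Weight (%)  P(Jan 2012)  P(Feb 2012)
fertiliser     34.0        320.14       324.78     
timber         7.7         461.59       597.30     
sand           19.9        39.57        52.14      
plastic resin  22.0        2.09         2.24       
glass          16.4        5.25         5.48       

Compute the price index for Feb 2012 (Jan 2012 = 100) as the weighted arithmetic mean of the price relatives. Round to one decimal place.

fertiliser: 34.0 × (324.78/320.14) = 34.0 × 1.014494 = 34.4928
timber: 7.7 × (597.30/461.59) = 7.7 × 1.294006 = 9.9638
sand: 19.9 × (52.14/39.57) = 19.9 × 1.317665 = 26.2215
plastic resin: 22.0 × (2.24/2.09) = 22.0 × 1.071770 = 23.5789
glass: 16.4 × (5.48/5.25) = 16.4 × 1.043810 = 17.1185
Index = Σ wᵢ·(p₁ᵢ/p₀ᵢ) = 34.4928 + 9.9638 + 26.2215 + 23.5789 + 17.1185 = 111.3756

111.4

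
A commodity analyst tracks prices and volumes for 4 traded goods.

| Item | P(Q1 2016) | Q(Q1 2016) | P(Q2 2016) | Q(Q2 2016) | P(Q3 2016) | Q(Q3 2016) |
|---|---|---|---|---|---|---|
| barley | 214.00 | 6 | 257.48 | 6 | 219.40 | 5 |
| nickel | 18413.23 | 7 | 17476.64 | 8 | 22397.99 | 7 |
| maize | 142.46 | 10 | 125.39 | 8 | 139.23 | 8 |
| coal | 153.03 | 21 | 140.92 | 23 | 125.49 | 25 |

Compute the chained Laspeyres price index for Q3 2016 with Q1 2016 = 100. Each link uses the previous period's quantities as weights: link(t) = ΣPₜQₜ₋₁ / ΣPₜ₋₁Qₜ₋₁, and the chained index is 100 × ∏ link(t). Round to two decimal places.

120.40

Link Q1 2016→Q2 2016:
ΣP(Q2 2016)Q(Q1 2016) = 257.48×6 + 17476.64×7 + 125.39×10 + 140.92×21 = 1544.88 + 122336.48 + 1253.9 + 2959.32 = 128094.58
ΣP(Q1 2016)Q(Q1 2016) = 214.00×6 + 18413.23×7 + 142.46×10 + 153.03×21 = 1284 + 128892.61 + 1424.6 + 3213.63 = 134814.84
link = 128094.58/134814.84 = 0.950152
Link Q2 2016→Q3 2016:
ΣP(Q3 2016)Q(Q2 2016) = 219.40×6 + 22397.99×8 + 139.23×8 + 125.49×23 = 1316.4 + 179183.92 + 1113.84 + 2886.27 = 184500.43
ΣP(Q2 2016)Q(Q2 2016) = 257.48×6 + 17476.64×8 + 125.39×8 + 140.92×23 = 1544.88 + 139813.12 + 1003.12 + 3241.16 = 145602.28
link = 184500.43/145602.28 = 1.267153
Chained index = 100 × 0.950152 × 1.267153 = 120.3988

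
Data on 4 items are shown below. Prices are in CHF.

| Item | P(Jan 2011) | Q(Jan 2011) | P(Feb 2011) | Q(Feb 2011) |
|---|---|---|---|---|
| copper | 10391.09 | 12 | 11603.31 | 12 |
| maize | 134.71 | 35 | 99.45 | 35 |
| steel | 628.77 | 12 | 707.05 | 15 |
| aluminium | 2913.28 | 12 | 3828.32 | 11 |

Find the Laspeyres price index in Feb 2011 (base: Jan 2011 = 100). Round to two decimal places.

Laspeyres price index uses base-period quantities as weights.
ΣP(Feb 2011)·Q(Jan 2011) = 11603.31×12 + 99.45×35 + 707.05×12 + 3828.32×12 = 139239.72 + 3480.75 + 8484.6 + 45939.84 = 197144.91
ΣP(Jan 2011)·Q(Jan 2011) = 10391.09×12 + 134.71×35 + 628.77×12 + 2913.28×12 = 124693.08 + 4714.85 + 7545.24 + 34959.36 = 171912.53
Index = 197144.91 / 171912.53 × 100 = 114.6775

114.68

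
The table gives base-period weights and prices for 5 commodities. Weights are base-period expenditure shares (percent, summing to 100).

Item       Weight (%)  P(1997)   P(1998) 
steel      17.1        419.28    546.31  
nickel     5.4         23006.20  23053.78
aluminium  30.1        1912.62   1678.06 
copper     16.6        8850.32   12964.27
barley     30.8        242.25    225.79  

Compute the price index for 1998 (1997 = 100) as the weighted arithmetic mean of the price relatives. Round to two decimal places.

steel: 17.1 × (546.31/419.28) = 17.1 × 1.302972 = 22.2808
nickel: 5.4 × (23053.78/23006.20) = 5.4 × 1.002068 = 5.4112
aluminium: 30.1 × (1678.06/1912.62) = 30.1 × 0.877362 = 26.4086
copper: 16.6 × (12964.27/8850.32) = 16.6 × 1.464836 = 24.3163
barley: 30.8 × (225.79/242.25) = 30.8 × 0.932054 = 28.7073
Index = Σ wᵢ·(p₁ᵢ/p₀ᵢ) = 22.2808 + 5.4112 + 26.4086 + 24.3163 + 28.7073 = 107.1241

107.12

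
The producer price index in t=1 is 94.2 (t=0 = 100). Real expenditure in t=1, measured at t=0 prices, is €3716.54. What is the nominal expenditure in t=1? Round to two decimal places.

3500.98

Nominal = Real × (Index/100) = 3716.54 × (94.2/100)
        = 3716.54 × 0.942 = 3500.9807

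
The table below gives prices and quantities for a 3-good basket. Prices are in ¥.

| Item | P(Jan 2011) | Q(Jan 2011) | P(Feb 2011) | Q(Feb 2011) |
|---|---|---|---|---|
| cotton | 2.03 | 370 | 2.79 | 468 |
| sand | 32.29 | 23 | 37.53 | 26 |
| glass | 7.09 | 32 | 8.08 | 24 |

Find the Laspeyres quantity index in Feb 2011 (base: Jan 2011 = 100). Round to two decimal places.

Laspeyres quantity index uses base-period prices as weights.
ΣP(Jan 2011)·Q(Feb 2011) = 2.03×468 + 32.29×26 + 7.09×24 = 950.04 + 839.54 + 170.16 = 1959.74
ΣP(Jan 2011)·Q(Jan 2011) = 2.03×370 + 32.29×23 + 7.09×32 = 751.1 + 742.67 + 226.88 = 1720.65
Index = 1959.74 / 1720.65 × 100 = 113.8953

113.90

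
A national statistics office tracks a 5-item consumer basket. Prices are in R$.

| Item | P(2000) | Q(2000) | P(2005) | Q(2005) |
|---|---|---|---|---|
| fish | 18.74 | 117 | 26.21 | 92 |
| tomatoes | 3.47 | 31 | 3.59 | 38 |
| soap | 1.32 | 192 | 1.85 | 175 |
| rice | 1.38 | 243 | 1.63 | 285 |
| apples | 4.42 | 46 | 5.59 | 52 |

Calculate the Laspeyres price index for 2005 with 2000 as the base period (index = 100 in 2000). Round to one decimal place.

Laspeyres price index uses base-period quantities as weights.
ΣP(2005)·Q(2000) = 26.21×117 + 3.59×31 + 1.85×192 + 1.63×243 + 5.59×46 = 3066.57 + 111.29 + 355.2 + 396.09 + 257.14 = 4186.29
ΣP(2000)·Q(2000) = 18.74×117 + 3.47×31 + 1.32×192 + 1.38×243 + 4.42×46 = 2192.58 + 107.57 + 253.44 + 335.34 + 203.32 = 3092.25
Index = 4186.29 / 3092.25 × 100 = 135.3801

135.4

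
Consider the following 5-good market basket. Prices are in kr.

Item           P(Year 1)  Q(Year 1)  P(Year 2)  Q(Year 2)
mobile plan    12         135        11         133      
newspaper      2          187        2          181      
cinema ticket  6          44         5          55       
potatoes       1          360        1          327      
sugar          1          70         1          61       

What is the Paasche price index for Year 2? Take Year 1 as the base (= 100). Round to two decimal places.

Paasche price index uses current-period quantities as weights.
ΣP(Year 2)·Q(Year 2) = 11×133 + 2×181 + 5×55 + 1×327 + 1×61 = 1463 + 362 + 275 + 327 + 61 = 2488
ΣP(Year 1)·Q(Year 2) = 12×133 + 2×181 + 6×55 + 1×327 + 1×61 = 1596 + 362 + 330 + 327 + 61 = 2676
Index = 2488 / 2676 × 100 = 92.9746

92.97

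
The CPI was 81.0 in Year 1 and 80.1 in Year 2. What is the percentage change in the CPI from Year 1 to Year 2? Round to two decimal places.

-1.11%

Change = (80.1 − 81.0) / 81.0 × 100
       = -0.9 / 81.0 × 100 = -1.1111%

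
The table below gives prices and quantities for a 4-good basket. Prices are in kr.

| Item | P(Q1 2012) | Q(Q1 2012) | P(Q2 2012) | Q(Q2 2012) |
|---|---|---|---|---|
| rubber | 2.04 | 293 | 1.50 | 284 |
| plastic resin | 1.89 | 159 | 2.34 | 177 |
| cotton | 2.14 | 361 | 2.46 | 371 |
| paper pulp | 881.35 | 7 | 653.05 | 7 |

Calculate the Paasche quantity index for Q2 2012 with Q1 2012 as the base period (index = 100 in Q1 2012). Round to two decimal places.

Paasche quantity index uses current-period prices as weights.
ΣP(Q2 2012)·Q(Q2 2012) = 1.50×284 + 2.34×177 + 2.46×371 + 653.05×7 = 426 + 414.18 + 912.66 + 4571.35 = 6324.19
ΣP(Q2 2012)·Q(Q1 2012) = 1.50×293 + 2.34×159 + 2.46×361 + 653.05×7 = 439.5 + 372.06 + 888.06 + 4571.35 = 6270.97
Index = 6324.19 / 6270.97 × 100 = 100.8487

100.85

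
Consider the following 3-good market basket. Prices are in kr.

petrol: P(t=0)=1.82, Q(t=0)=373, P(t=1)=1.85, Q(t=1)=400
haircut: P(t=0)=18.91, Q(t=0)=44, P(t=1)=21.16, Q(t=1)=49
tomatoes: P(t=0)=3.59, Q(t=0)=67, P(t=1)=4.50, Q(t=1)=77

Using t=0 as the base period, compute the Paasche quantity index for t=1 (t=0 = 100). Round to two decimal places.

Paasche quantity index uses current-period prices as weights.
ΣP(t=1)·Q(t=1) = 1.85×400 + 21.16×49 + 4.50×77 = 740 + 1036.84 + 346.5 = 2123.34
ΣP(t=1)·Q(t=0) = 1.85×373 + 21.16×44 + 4.50×67 = 690.05 + 931.04 + 301.5 = 1922.59
Index = 2123.34 / 1922.59 × 100 = 110.4416

110.44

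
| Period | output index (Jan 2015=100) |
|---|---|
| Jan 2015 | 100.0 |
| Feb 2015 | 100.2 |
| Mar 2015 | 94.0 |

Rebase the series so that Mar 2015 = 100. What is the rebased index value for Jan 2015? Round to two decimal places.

106.38

Rebased(Jan 2015) = 100.0 / 94.0 × 100 = 106.3830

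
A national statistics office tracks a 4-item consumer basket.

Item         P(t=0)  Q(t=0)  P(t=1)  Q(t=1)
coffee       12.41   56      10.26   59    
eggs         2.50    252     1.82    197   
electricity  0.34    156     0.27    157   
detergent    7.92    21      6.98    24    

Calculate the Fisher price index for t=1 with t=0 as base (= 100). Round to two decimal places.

Laspeyres component (base-period weights):
ΣP(t=1)Q(t=0) = 10.26×56 + 1.82×252 + 0.27×156 + 6.98×21 = 574.56 + 458.64 + 42.12 + 146.58 = 1221.9
ΣP(t=0)Q(t=0) = 12.41×56 + 2.50×252 + 0.34×156 + 7.92×21 = 694.96 + 630 + 53.04 + 166.32 = 1544.32
L = 1221.9 / 1544.32 × 100 = 79.1222
Paasche component (current-period weights):
ΣP(t=1)Q(t=1) = 10.26×59 + 1.82×197 + 0.27×157 + 6.98×24 = 605.34 + 358.54 + 42.39 + 167.52 = 1173.79
ΣP(t=0)Q(t=1) = 12.41×59 + 2.50×197 + 0.34×157 + 7.92×24 = 732.19 + 492.5 + 53.38 + 190.08 = 1468.15
P = 1173.79 / 1468.15 × 100 = 79.9503
Fisher = √(L × P) = √(79.1222 × 79.9503) = 79.5352

79.54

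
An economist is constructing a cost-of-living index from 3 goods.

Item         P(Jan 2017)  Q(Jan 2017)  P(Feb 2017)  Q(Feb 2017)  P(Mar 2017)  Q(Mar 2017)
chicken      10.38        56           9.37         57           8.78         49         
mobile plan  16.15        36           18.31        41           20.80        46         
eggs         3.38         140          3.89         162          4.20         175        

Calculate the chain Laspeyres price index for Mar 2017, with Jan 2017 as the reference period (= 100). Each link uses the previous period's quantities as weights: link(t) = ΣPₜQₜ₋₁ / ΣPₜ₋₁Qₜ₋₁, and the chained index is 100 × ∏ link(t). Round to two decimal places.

112.21

Link Jan 2017→Feb 2017:
ΣP(Feb 2017)Q(Jan 2017) = 9.37×56 + 18.31×36 + 3.89×140 = 524.72 + 659.16 + 544.6 = 1728.48
ΣP(Jan 2017)Q(Jan 2017) = 10.38×56 + 16.15×36 + 3.38×140 = 581.28 + 581.4 + 473.2 = 1635.88
link = 1728.48/1635.88 = 1.056606
Link Feb 2017→Mar 2017:
ΣP(Mar 2017)Q(Feb 2017) = 8.78×57 + 20.80×41 + 4.20×162 = 500.46 + 852.8 + 680.4 = 2033.66
ΣP(Feb 2017)Q(Feb 2017) = 9.37×57 + 18.31×41 + 3.89×162 = 534.09 + 750.71 + 630.18 = 1914.98
link = 2033.66/1914.98 = 1.061975
Chained index = 100 × 1.056606 × 1.061975 = 112.2088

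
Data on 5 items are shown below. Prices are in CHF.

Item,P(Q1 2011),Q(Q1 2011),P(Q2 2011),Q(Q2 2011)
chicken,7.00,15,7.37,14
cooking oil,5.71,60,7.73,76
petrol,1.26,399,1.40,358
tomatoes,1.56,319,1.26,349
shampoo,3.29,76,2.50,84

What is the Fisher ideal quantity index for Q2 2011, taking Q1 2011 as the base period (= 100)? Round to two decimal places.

106.50

Laspeyres component (base-period weights):
ΣP(Q1 2011)Q(Q2 2011) = 7.00×14 + 5.71×76 + 1.26×358 + 1.56×349 + 3.29×84 = 98 + 433.96 + 451.08 + 544.44 + 276.36 = 1803.84
ΣP(Q1 2011)Q(Q1 2011) = 7.00×15 + 5.71×60 + 1.26×399 + 1.56×319 + 3.29×76 = 105 + 342.6 + 502.74 + 497.64 + 250.04 = 1698.02
L = 1803.84 / 1698.02 × 100 = 106.2320
Paasche component (current-period weights):
ΣP(Q2 2011)Q(Q2 2011) = 7.37×14 + 7.73×76 + 1.40×358 + 1.26×349 + 2.50×84 = 103.18 + 587.48 + 501.2 + 439.74 + 210 = 1841.6
ΣP(Q2 2011)Q(Q1 2011) = 7.37×15 + 7.73×60 + 1.40×399 + 1.26×319 + 2.50×76 = 110.55 + 463.8 + 558.6 + 401.94 + 190 = 1724.89
P = 1841.6 / 1724.89 × 100 = 106.7662
Fisher = √(L × P) = √(106.2320 × 106.7662) = 106.4988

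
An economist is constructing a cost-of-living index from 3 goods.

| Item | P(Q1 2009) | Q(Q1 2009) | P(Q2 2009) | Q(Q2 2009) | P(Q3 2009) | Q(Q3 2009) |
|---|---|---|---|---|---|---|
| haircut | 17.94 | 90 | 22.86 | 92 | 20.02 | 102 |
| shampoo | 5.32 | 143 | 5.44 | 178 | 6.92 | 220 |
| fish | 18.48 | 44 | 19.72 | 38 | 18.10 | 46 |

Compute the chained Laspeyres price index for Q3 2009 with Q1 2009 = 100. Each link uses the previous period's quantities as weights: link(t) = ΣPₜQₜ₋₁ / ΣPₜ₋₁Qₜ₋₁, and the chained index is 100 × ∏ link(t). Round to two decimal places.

Link Q1 2009→Q2 2009:
ΣP(Q2 2009)Q(Q1 2009) = 22.86×90 + 5.44×143 + 19.72×44 = 2057.4 + 777.92 + 867.68 = 3703
ΣP(Q1 2009)Q(Q1 2009) = 17.94×90 + 5.32×143 + 18.48×44 = 1614.6 + 760.76 + 813.12 = 3188.48
link = 3703/3188.48 = 1.161368
Link Q2 2009→Q3 2009:
ΣP(Q3 2009)Q(Q2 2009) = 20.02×92 + 6.92×178 + 18.10×38 = 1841.84 + 1231.76 + 687.8 = 3761.4
ΣP(Q2 2009)Q(Q2 2009) = 22.86×92 + 5.44×178 + 19.72×38 = 2103.12 + 968.32 + 749.36 = 3820.8
link = 3761.4/3820.8 = 0.984454
Chained index = 100 × 1.161368 × 0.984454 = 114.3313

114.33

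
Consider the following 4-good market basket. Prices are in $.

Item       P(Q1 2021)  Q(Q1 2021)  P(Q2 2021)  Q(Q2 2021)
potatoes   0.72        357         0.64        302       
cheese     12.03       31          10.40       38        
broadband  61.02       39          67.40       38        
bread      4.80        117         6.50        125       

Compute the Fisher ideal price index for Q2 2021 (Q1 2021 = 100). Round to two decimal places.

Laspeyres component (base-period weights):
ΣP(Q2 2021)Q(Q1 2021) = 0.64×357 + 10.40×31 + 67.40×39 + 6.50×117 = 228.48 + 322.4 + 2628.6 + 760.5 = 3939.98
ΣP(Q1 2021)Q(Q1 2021) = 0.72×357 + 12.03×31 + 61.02×39 + 4.80×117 = 257.04 + 372.93 + 2379.78 + 561.6 = 3571.35
L = 3939.98 / 3571.35 × 100 = 110.3219
Paasche component (current-period weights):
ΣP(Q2 2021)Q(Q2 2021) = 0.64×302 + 10.40×38 + 67.40×38 + 6.50×125 = 193.28 + 395.2 + 2561.2 + 812.5 = 3962.18
ΣP(Q1 2021)Q(Q2 2021) = 0.72×302 + 12.03×38 + 61.02×38 + 4.80×125 = 217.44 + 457.14 + 2318.76 + 600 = 3593.34
P = 3962.18 / 3593.34 × 100 = 110.2645
Fisher = √(L × P) = √(110.3219 × 110.2645) = 110.2932

110.29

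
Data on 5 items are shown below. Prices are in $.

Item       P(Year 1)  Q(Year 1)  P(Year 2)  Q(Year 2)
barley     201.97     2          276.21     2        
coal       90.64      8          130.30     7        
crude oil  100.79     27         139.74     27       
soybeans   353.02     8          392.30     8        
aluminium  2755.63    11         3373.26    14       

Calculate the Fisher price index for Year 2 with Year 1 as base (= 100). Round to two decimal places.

Laspeyres component (base-period weights):
ΣP(Year 2)Q(Year 1) = 276.21×2 + 130.30×8 + 139.74×27 + 392.30×8 + 3373.26×11 = 552.42 + 1042.4 + 3772.98 + 3138.4 + 37105.86 = 45612.06
ΣP(Year 1)Q(Year 1) = 201.97×2 + 90.64×8 + 100.79×27 + 353.02×8 + 2755.63×11 = 403.94 + 725.12 + 2721.33 + 2824.16 + 30311.93 = 36986.48
L = 45612.06 / 36986.48 × 100 = 123.3209
Paasche component (current-period weights):
ΣP(Year 2)Q(Year 2) = 276.21×2 + 130.30×7 + 139.74×27 + 392.30×8 + 3373.26×14 = 552.42 + 912.1 + 3772.98 + 3138.4 + 47225.64 = 55601.54
ΣP(Year 1)Q(Year 2) = 201.97×2 + 90.64×7 + 100.79×27 + 353.02×8 + 2755.63×14 = 403.94 + 634.48 + 2721.33 + 2824.16 + 38578.82 = 45162.73
P = 55601.54 / 45162.73 × 100 = 123.1138
Fisher = √(L × P) = √(123.3209 × 123.1138) = 123.2173

123.22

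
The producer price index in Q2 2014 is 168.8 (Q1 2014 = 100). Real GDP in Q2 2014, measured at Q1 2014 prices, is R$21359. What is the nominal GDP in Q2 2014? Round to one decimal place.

Nominal = Real × (Index/100) = 21359 × (168.8/100)
        = 21359 × 1.688 = 36053.9920

36054.0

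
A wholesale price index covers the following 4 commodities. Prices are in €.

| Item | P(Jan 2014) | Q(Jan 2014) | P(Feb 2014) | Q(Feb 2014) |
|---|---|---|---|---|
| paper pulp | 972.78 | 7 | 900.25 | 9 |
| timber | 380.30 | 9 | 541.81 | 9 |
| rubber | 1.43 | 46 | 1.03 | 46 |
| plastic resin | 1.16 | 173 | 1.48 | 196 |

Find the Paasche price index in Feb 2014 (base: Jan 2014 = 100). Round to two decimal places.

Paasche price index uses current-period quantities as weights.
ΣP(Feb 2014)·Q(Feb 2014) = 900.25×9 + 541.81×9 + 1.03×46 + 1.48×196 = 8102.25 + 4876.29 + 47.38 + 290.08 = 13316
ΣP(Jan 2014)·Q(Feb 2014) = 972.78×9 + 380.30×9 + 1.43×46 + 1.16×196 = 8755.02 + 3422.7 + 65.78 + 227.36 = 12470.86
Index = 13316 / 12470.86 × 100 = 106.7769

106.78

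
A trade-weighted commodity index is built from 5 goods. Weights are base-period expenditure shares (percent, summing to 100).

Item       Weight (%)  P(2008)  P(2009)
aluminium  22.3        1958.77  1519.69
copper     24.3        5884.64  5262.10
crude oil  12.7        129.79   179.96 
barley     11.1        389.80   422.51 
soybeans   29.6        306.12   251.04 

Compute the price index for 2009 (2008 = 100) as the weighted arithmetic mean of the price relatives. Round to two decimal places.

92.95

aluminium: 22.3 × (1519.69/1958.77) = 22.3 × 0.775839 = 17.3012
copper: 24.3 × (5262.10/5884.64) = 24.3 × 0.894209 = 21.7293
crude oil: 12.7 × (179.96/129.79) = 12.7 × 1.386547 = 17.6092
barley: 11.1 × (422.51/389.80) = 11.1 × 1.083915 = 12.0315
soybeans: 29.6 × (251.04/306.12) = 29.6 × 0.820071 = 24.2741
Index = Σ wᵢ·(p₁ᵢ/p₀ᵢ) = 17.3012 + 21.7293 + 17.6092 + 12.0315 + 24.2741 = 92.9452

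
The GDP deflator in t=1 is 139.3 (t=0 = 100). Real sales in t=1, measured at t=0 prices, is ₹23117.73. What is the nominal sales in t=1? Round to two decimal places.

Nominal = Real × (Index/100) = 23117.73 × (139.3/100)
        = 23117.73 × 1.393 = 32202.9979

32203.00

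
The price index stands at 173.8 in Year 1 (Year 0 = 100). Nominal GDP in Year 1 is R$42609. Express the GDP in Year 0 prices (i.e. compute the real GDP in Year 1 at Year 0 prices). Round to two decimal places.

Real = Nominal ÷ (Index/100) = 42609 ÷ (173.8/100)
     = 42609 ÷ 1.738 = 24516.1105

24516.11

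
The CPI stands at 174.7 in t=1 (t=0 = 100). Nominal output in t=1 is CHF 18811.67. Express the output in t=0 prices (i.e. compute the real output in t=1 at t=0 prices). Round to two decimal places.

Real = Nominal ÷ (Index/100) = 18811.67 ÷ (174.7/100)
     = 18811.67 ÷ 1.747 = 10767.9851

10767.99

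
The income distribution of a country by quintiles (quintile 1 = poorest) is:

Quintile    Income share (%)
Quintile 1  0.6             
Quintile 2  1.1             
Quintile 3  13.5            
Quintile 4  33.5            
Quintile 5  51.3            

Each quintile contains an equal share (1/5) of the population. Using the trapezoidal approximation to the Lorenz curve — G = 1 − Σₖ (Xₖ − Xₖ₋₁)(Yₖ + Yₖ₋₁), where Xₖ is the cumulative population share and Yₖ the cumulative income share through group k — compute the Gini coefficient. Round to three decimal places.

0.535

Cumulative income shares Yₖ: 0.0060, 0.0170, 0.1520, 0.4870, 1.0000
Σ (Xₖ−Xₖ₋₁)(Yₖ+Yₖ₋₁) = (1/5)(0.0060+0.0000) + (1/5)(0.0170+0.0060) + (1/5)(0.1520+0.0170) + (1/5)(0.4870+0.1520) + (1/5)(1.0000+0.4870)
  = 0.0012 + 0.0046 + 0.0338 + 0.1278 + 0.2974 = 0.4648
G = 1 − 0.4648 = 0.5352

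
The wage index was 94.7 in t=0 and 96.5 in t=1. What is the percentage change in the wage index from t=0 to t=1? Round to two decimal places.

1.90%

Change = (96.5 − 94.7) / 94.7 × 100
       = 1.8 / 94.7 × 100 = 1.9007%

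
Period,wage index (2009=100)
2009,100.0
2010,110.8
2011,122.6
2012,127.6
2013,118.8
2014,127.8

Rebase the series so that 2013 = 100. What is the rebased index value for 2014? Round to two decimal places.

Rebased(2014) = 127.8 / 118.8 × 100 = 107.5758

107.58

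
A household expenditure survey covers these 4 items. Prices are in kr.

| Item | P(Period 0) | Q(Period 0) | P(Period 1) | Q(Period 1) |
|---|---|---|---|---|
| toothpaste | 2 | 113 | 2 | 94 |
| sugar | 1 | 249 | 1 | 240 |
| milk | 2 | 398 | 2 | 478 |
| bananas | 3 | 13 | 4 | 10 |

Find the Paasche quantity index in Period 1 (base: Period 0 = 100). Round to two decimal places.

107.63

Paasche quantity index uses current-period prices as weights.
ΣP(Period 1)·Q(Period 1) = 2×94 + 1×240 + 2×478 + 4×10 = 188 + 240 + 956 + 40 = 1424
ΣP(Period 1)·Q(Period 0) = 2×113 + 1×249 + 2×398 + 4×13 = 226 + 249 + 796 + 52 = 1323
Index = 1424 / 1323 × 100 = 107.6342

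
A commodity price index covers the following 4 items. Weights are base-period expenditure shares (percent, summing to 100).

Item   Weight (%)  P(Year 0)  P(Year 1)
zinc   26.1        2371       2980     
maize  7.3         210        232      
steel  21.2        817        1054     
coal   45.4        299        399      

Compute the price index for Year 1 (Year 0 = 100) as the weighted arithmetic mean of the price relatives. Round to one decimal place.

zinc: 26.1 × (2980/2371) = 26.1 × 1.256854 = 32.8039
maize: 7.3 × (232/210) = 7.3 × 1.104762 = 8.0648
steel: 21.2 × (1054/817) = 21.2 × 1.290086 = 27.3498
coal: 45.4 × (399/299) = 45.4 × 1.334448 = 60.5839
Index = Σ wᵢ·(p₁ᵢ/p₀ᵢ) = 32.8039 + 8.0648 + 27.3498 + 60.5839 = 128.8024

128.8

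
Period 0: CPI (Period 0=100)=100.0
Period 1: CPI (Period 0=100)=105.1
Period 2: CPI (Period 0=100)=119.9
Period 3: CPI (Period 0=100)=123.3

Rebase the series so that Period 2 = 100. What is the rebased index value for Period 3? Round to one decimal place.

Rebased(Period 3) = 123.3 / 119.9 × 100 = 102.8357

102.8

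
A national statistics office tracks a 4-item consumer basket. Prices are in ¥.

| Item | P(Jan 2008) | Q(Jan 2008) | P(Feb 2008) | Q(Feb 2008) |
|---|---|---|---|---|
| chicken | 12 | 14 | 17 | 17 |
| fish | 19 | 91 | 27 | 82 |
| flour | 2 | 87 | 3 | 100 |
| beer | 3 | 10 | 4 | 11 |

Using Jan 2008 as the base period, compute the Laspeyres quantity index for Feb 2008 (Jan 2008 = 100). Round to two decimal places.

Laspeyres quantity index uses base-period prices as weights.
ΣP(Jan 2008)·Q(Feb 2008) = 12×17 + 19×82 + 2×100 + 3×11 = 204 + 1558 + 200 + 33 = 1995
ΣP(Jan 2008)·Q(Jan 2008) = 12×14 + 19×91 + 2×87 + 3×10 = 168 + 1729 + 174 + 30 = 2101
Index = 1995 / 2101 × 100 = 94.9548

94.95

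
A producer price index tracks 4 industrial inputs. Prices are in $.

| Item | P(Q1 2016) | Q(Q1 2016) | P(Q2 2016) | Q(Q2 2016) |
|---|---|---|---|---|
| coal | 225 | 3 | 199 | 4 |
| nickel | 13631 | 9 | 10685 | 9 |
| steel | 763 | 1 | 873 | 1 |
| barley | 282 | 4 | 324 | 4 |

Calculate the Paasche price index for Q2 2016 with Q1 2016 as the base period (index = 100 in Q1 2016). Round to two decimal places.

Paasche price index uses current-period quantities as weights.
ΣP(Q2 2016)·Q(Q2 2016) = 199×4 + 10685×9 + 873×1 + 324×4 = 796 + 96165 + 873 + 1296 = 99130
ΣP(Q1 2016)·Q(Q2 2016) = 225×4 + 13631×9 + 763×1 + 282×4 = 900 + 122679 + 763 + 1128 = 125470
Index = 99130 / 125470 × 100 = 79.0069

79.01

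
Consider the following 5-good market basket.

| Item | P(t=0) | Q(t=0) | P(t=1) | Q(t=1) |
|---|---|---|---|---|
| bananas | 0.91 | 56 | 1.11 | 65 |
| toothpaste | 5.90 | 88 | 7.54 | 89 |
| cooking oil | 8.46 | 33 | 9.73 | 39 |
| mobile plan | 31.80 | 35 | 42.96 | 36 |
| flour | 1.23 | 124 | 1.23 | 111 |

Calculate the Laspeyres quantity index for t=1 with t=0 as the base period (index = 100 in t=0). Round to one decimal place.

103.8

Laspeyres quantity index uses base-period prices as weights.
ΣP(t=0)·Q(t=1) = 0.91×65 + 5.90×89 + 8.46×39 + 31.80×36 + 1.23×111 = 59.15 + 525.1 + 329.94 + 1144.8 + 136.53 = 2195.52
ΣP(t=0)·Q(t=0) = 0.91×56 + 5.90×88 + 8.46×33 + 31.80×35 + 1.23×124 = 50.96 + 519.2 + 279.18 + 1113 + 152.52 = 2114.86
Index = 2195.52 / 2114.86 × 100 = 103.8140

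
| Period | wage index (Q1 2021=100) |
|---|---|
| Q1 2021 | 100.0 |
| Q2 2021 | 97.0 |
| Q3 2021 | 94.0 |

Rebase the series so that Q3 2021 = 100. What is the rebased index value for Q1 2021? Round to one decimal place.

Rebased(Q1 2021) = 100.0 / 94.0 × 100 = 106.3830

106.4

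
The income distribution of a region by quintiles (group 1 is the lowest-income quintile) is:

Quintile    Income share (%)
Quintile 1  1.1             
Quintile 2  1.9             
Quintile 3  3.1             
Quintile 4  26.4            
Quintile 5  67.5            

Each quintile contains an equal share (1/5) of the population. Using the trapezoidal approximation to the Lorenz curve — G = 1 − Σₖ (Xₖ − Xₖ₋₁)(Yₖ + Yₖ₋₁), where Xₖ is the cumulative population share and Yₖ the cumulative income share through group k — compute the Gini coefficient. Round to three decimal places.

Cumulative income shares Yₖ: 0.0110, 0.0300, 0.0610, 0.3250, 1.0000
Σ (Xₖ−Xₖ₋₁)(Yₖ+Yₖ₋₁) = (1/5)(0.0110+0.0000) + (1/5)(0.0300+0.0110) + (1/5)(0.0610+0.0300) + (1/5)(0.3250+0.0610) + (1/5)(1.0000+0.3250)
  = 0.0022 + 0.0082 + 0.0182 + 0.0772 + 0.2650 = 0.3708
G = 1 − 0.3708 = 0.6292

0.629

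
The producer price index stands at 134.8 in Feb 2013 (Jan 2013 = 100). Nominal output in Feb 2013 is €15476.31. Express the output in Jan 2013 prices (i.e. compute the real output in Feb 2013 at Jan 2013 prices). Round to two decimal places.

Real = Nominal ÷ (Index/100) = 15476.31 ÷ (134.8/100)
     = 15476.31 ÷ 1.348 = 11480.9421

11480.94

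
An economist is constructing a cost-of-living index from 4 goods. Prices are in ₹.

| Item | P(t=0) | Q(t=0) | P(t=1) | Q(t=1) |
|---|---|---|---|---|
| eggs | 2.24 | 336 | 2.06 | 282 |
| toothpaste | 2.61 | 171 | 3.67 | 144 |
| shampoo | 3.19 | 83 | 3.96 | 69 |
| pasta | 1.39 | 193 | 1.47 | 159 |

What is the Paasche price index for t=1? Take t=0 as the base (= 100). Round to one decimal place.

111.6

Paasche price index uses current-period quantities as weights.
ΣP(t=1)·Q(t=1) = 2.06×282 + 3.67×144 + 3.96×69 + 1.47×159 = 580.92 + 528.48 + 273.24 + 233.73 = 1616.37
ΣP(t=0)·Q(t=1) = 2.24×282 + 2.61×144 + 3.19×69 + 1.39×159 = 631.68 + 375.84 + 220.11 + 221.01 = 1448.64
Index = 1616.37 / 1448.64 × 100 = 111.5784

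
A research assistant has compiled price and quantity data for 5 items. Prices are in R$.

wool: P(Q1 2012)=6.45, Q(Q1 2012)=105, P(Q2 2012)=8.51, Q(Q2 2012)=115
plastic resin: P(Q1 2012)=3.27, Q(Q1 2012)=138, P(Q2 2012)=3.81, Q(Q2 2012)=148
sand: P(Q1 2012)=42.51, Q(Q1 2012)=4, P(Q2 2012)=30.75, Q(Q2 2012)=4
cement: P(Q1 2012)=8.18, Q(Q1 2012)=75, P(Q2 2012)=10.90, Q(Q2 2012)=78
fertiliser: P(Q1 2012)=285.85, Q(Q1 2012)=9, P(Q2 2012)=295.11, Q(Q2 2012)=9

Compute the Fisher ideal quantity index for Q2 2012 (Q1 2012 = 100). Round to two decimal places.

102.91

Laspeyres component (base-period weights):
ΣP(Q1 2012)Q(Q2 2012) = 6.45×115 + 3.27×148 + 42.51×4 + 8.18×78 + 285.85×9 = 741.75 + 483.96 + 170.04 + 638.04 + 2572.65 = 4606.44
ΣP(Q1 2012)Q(Q1 2012) = 6.45×105 + 3.27×138 + 42.51×4 + 8.18×75 + 285.85×9 = 677.25 + 451.26 + 170.04 + 613.5 + 2572.65 = 4484.7
L = 4606.44 / 4484.7 × 100 = 102.7146
Paasche component (current-period weights):
ΣP(Q2 2012)Q(Q2 2012) = 8.51×115 + 3.81×148 + 30.75×4 + 10.90×78 + 295.11×9 = 978.65 + 563.88 + 123 + 850.2 + 2655.99 = 5171.72
ΣP(Q2 2012)Q(Q1 2012) = 8.51×105 + 3.81×138 + 30.75×4 + 10.90×75 + 295.11×9 = 893.55 + 525.78 + 123 + 817.5 + 2655.99 = 5015.82
P = 5171.72 / 5015.82 × 100 = 103.1082
Fisher = √(L × P) = √(102.7146 × 103.1082) = 102.9112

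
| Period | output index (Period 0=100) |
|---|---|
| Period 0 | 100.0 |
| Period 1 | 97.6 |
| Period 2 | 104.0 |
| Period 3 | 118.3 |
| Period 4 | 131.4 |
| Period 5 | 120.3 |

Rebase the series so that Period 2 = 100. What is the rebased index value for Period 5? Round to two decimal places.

115.67

Rebased(Period 5) = 120.3 / 104.0 × 100 = 115.6731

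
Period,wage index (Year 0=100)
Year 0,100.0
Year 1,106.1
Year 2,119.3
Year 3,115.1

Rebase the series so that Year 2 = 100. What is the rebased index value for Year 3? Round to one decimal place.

Rebased(Year 3) = 115.1 / 119.3 × 100 = 96.4795

96.5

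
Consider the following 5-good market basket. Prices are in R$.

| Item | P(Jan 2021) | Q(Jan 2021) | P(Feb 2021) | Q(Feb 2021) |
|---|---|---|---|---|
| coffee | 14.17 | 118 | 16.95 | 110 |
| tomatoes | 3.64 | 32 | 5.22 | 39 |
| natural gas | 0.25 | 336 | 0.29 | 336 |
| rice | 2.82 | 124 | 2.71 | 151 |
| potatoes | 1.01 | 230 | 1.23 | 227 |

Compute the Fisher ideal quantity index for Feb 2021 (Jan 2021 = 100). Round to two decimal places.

Laspeyres component (base-period weights):
ΣP(Jan 2021)Q(Feb 2021) = 14.17×110 + 3.64×39 + 0.25×336 + 2.82×151 + 1.01×227 = 1558.7 + 141.96 + 84 + 425.82 + 229.27 = 2439.75
ΣP(Jan 2021)Q(Jan 2021) = 14.17×118 + 3.64×32 + 0.25×336 + 2.82×124 + 1.01×230 = 1672.06 + 116.48 + 84 + 349.68 + 232.3 = 2454.52
L = 2439.75 / 2454.52 × 100 = 99.3983
Paasche component (current-period weights):
ΣP(Feb 2021)Q(Feb 2021) = 16.95×110 + 5.22×39 + 0.29×336 + 2.71×151 + 1.23×227 = 1864.5 + 203.58 + 97.44 + 409.21 + 279.21 = 2853.94
ΣP(Feb 2021)Q(Jan 2021) = 16.95×118 + 5.22×32 + 0.29×336 + 2.71×124 + 1.23×230 = 2000.1 + 167.04 + 97.44 + 336.04 + 282.9 = 2883.52
P = 2853.94 / 2883.52 × 100 = 98.9742
Fisher = √(L × P) = √(99.3983 × 98.9742) = 99.1860

99.19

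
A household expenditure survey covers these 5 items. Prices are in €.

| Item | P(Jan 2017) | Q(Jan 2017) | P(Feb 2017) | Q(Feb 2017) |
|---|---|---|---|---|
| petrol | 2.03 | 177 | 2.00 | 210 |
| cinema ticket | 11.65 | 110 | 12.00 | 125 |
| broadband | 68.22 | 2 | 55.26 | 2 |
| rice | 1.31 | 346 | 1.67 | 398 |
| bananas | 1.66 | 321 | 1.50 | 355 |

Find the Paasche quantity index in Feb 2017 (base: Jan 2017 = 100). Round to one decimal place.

113.5

Paasche quantity index uses current-period prices as weights.
ΣP(Feb 2017)·Q(Feb 2017) = 2.00×210 + 12.00×125 + 55.26×2 + 1.67×398 + 1.50×355 = 420 + 1500 + 110.52 + 664.66 + 532.5 = 3227.68
ΣP(Feb 2017)·Q(Jan 2017) = 2.00×177 + 12.00×110 + 55.26×2 + 1.67×346 + 1.50×321 = 354 + 1320 + 110.52 + 577.82 + 481.5 = 2843.84
Index = 3227.68 / 2843.84 × 100 = 113.4972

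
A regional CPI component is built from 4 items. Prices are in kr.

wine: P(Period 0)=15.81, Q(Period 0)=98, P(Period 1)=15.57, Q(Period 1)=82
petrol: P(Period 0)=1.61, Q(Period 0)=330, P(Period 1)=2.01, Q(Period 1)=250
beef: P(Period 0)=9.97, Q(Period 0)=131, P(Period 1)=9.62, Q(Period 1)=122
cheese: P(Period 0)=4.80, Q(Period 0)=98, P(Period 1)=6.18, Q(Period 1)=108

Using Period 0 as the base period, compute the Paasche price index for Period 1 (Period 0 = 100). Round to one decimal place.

105.4

Paasche price index uses current-period quantities as weights.
ΣP(Period 1)·Q(Period 1) = 15.57×82 + 2.01×250 + 9.62×122 + 6.18×108 = 1276.74 + 502.5 + 1173.64 + 667.44 = 3620.32
ΣP(Period 0)·Q(Period 1) = 15.81×82 + 1.61×250 + 9.97×122 + 4.80×108 = 1296.42 + 402.5 + 1216.34 + 518.4 = 3433.66
Index = 3620.32 / 3433.66 × 100 = 105.4362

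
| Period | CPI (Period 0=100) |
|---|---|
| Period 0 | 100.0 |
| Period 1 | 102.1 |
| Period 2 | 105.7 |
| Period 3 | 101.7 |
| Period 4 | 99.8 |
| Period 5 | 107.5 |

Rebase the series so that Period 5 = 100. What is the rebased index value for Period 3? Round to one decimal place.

94.6

Rebased(Period 3) = 101.7 / 107.5 × 100 = 94.6047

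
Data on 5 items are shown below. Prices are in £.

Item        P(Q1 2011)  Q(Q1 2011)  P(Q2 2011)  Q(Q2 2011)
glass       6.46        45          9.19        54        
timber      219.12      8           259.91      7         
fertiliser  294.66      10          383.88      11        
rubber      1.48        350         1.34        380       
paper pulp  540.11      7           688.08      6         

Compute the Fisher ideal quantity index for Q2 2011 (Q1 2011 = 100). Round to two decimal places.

Laspeyres component (base-period weights):
ΣP(Q1 2011)Q(Q2 2011) = 6.46×54 + 219.12×7 + 294.66×11 + 1.48×380 + 540.11×6 = 348.84 + 1533.84 + 3241.26 + 562.4 + 3240.66 = 8927
ΣP(Q1 2011)Q(Q1 2011) = 6.46×45 + 219.12×8 + 294.66×10 + 1.48×350 + 540.11×7 = 290.7 + 1752.96 + 2946.6 + 518 + 3780.77 = 9289.03
L = 8927 / 9289.03 × 100 = 96.1026
Paasche component (current-period weights):
ΣP(Q2 2011)Q(Q2 2011) = 9.19×54 + 259.91×7 + 383.88×11 + 1.34×380 + 688.08×6 = 496.26 + 1819.37 + 4222.68 + 509.2 + 4128.48 = 11175.99
ΣP(Q2 2011)Q(Q1 2011) = 9.19×45 + 259.91×8 + 383.88×10 + 1.34×350 + 688.08×7 = 413.55 + 2079.28 + 3838.8 + 469 + 4816.56 = 11617.19
P = 11175.99 / 11617.19 × 100 = 96.2022
Fisher = √(L × P) = √(96.1026 × 96.2022) = 96.1524

96.15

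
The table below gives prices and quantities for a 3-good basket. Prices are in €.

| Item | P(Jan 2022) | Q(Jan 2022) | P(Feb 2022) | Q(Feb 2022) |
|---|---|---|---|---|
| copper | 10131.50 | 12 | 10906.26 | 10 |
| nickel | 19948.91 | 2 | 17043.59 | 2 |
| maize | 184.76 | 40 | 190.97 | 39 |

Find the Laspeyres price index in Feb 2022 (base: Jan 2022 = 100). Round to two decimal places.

102.21

Laspeyres price index uses base-period quantities as weights.
ΣP(Feb 2022)·Q(Jan 2022) = 10906.26×12 + 17043.59×2 + 190.97×40 = 130875.12 + 34087.18 + 7638.8 = 172601.1
ΣP(Jan 2022)·Q(Jan 2022) = 10131.50×12 + 19948.91×2 + 184.76×40 = 121578 + 39897.82 + 7390.4 = 168866.22
Index = 172601.1 / 168866.22 × 100 = 102.2117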